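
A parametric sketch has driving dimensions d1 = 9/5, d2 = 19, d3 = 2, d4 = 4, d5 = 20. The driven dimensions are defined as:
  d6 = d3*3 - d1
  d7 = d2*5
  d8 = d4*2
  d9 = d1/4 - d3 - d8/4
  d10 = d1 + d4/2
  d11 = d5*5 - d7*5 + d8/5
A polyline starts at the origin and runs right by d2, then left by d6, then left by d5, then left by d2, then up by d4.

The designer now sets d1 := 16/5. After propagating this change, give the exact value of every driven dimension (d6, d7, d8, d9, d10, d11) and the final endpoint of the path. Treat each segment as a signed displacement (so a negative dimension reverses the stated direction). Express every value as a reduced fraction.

d6 = 14/5
d7 = 95
d8 = 8
d9 = -16/5
d10 = 26/5
d11 = -1867/5
endpoint = (-114/5, 4)

Apply edit: d1 := 16/5
  d6 = d3*3 - d1 = 14/5
  d7 = d2*5 = 95
  d8 = d4*2 = 8
  d9 = d1/4 - d3 - d8/4 = -16/5
  d10 = d1 + d4/2 = 26/5
  d11 = d5*5 - d7*5 + d8/5 = -1867/5
Walk from origin (0, 0):
  seg 1: right by d2 = 19 → (19, 0)
  seg 2: left by d6 = 14/5 → (81/5, 0)
  seg 3: left by d5 = 20 → (-19/5, 0)
  seg 4: left by d2 = 19 → (-114/5, 0)
  seg 5: up by d4 = 4 → (-114/5, 4)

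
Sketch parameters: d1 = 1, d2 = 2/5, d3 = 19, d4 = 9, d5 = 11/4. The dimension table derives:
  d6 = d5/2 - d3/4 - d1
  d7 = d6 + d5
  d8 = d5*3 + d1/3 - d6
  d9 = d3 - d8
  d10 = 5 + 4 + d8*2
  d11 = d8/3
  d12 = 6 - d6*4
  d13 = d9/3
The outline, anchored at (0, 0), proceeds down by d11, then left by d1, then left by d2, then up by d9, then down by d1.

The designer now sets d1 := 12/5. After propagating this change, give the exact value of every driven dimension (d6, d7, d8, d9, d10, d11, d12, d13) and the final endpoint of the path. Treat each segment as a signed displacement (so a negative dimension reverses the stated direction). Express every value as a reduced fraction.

d6 = -231/40
d7 = -121/40
d8 = 593/40
d9 = 167/40
d10 = 773/20
d11 = 593/120
d12 = 291/10
d13 = 167/120
endpoint = (-14/5, -19/6)

Apply edit: d1 := 12/5
  d6 = d5/2 - d3/4 - d1 = -231/40
  d7 = d6 + d5 = -121/40
  d8 = d5*3 + d1/3 - d6 = 593/40
  d9 = d3 - d8 = 167/40
  d10 = 5 + 4 + d8*2 = 773/20
  d11 = d8/3 = 593/120
  d12 = 6 - d6*4 = 291/10
  d13 = d9/3 = 167/120
Walk from origin (0, 0):
  seg 1: down by d11 = 593/120 → (0, -593/120)
  seg 2: left by d1 = 12/5 → (-12/5, -593/120)
  seg 3: left by d2 = 2/5 → (-14/5, -593/120)
  seg 4: up by d9 = 167/40 → (-14/5, -23/30)
  seg 5: down by d1 = 12/5 → (-14/5, -19/6)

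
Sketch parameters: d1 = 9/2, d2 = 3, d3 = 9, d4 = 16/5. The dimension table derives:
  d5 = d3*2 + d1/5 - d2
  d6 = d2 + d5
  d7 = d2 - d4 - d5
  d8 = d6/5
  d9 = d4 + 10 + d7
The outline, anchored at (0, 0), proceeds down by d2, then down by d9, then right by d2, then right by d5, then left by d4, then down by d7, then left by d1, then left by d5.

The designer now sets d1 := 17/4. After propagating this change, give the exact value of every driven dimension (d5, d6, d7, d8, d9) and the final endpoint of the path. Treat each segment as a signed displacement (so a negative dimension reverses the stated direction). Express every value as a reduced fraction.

Apply edit: d1 := 17/4
  d5 = d3*2 + d1/5 - d2 = 317/20
  d6 = d2 + d5 = 377/20
  d7 = d2 - d4 - d5 = -321/20
  d8 = d6/5 = 377/100
  d9 = d4 + 10 + d7 = -57/20
Walk from origin (0, 0):
  seg 1: down by d2 = 3 → (0, -3)
  seg 2: down by d9 = -57/20 → (0, -3/20)
  seg 3: right by d2 = 3 → (3, -3/20)
  seg 4: right by d5 = 317/20 → (377/20, -3/20)
  seg 5: left by d4 = 16/5 → (313/20, -3/20)
  seg 6: down by d7 = -321/20 → (313/20, 159/10)
  seg 7: left by d1 = 17/4 → (57/5, 159/10)
  seg 8: left by d5 = 317/20 → (-89/20, 159/10)

d5 = 317/20
d6 = 377/20
d7 = -321/20
d8 = 377/100
d9 = -57/20
endpoint = (-89/20, 159/10)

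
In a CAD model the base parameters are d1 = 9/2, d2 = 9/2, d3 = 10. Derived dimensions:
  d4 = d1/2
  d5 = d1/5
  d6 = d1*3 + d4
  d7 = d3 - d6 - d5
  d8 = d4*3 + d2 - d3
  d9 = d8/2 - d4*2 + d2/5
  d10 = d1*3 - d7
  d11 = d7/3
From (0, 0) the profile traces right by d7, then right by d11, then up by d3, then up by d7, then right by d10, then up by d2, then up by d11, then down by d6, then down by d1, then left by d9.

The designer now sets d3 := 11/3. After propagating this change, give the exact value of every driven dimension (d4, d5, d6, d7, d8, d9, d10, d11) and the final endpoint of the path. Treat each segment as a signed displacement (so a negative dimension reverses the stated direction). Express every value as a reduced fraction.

d4 = 9/4
d5 = 9/10
d6 = 63/4
d7 = -779/60
d8 = 91/12
d9 = 23/120
d10 = 1589/60
d11 = -779/180
endpoint = (3233/360, -5291/180)

Apply edit: d3 := 11/3
  d4 = d1/2 = 9/4
  d5 = d1/5 = 9/10
  d6 = d1*3 + d4 = 63/4
  d7 = d3 - d6 - d5 = -779/60
  d8 = d4*3 + d2 - d3 = 91/12
  d9 = d8/2 - d4*2 + d2/5 = 23/120
  d10 = d1*3 - d7 = 1589/60
  d11 = d7/3 = -779/180
Walk from origin (0, 0):
  seg 1: right by d7 = -779/60 → (-779/60, 0)
  seg 2: right by d11 = -779/180 → (-779/45, 0)
  seg 3: up by d3 = 11/3 → (-779/45, 11/3)
  seg 4: up by d7 = -779/60 → (-779/45, -559/60)
  seg 5: right by d10 = 1589/60 → (1651/180, -559/60)
  seg 6: up by d2 = 9/2 → (1651/180, -289/60)
  seg 7: up by d11 = -779/180 → (1651/180, -823/90)
  seg 8: down by d6 = 63/4 → (1651/180, -4481/180)
  seg 9: down by d1 = 9/2 → (1651/180, -5291/180)
  seg 10: left by d9 = 23/120 → (3233/360, -5291/180)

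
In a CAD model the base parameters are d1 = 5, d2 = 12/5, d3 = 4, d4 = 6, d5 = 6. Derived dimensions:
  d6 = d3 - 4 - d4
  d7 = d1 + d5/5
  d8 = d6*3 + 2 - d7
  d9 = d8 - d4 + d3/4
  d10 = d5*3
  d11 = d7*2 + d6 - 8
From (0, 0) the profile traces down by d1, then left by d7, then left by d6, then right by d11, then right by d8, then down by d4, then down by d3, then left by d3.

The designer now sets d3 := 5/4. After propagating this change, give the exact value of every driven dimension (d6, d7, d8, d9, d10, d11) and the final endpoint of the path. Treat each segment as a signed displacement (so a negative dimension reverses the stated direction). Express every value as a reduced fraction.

d6 = -35/4
d7 = 31/5
d8 = -609/20
d9 = -2891/80
d10 = 18
d11 = -87/20
endpoint = (-67/2, -49/4)

Apply edit: d3 := 5/4
  d6 = d3 - 4 - d4 = -35/4
  d7 = d1 + d5/5 = 31/5
  d8 = d6*3 + 2 - d7 = -609/20
  d9 = d8 - d4 + d3/4 = -2891/80
  d10 = d5*3 = 18
  d11 = d7*2 + d6 - 8 = -87/20
Walk from origin (0, 0):
  seg 1: down by d1 = 5 → (0, -5)
  seg 2: left by d7 = 31/5 → (-31/5, -5)
  seg 3: left by d6 = -35/4 → (51/20, -5)
  seg 4: right by d11 = -87/20 → (-9/5, -5)
  seg 5: right by d8 = -609/20 → (-129/4, -5)
  seg 6: down by d4 = 6 → (-129/4, -11)
  seg 7: down by d3 = 5/4 → (-129/4, -49/4)
  seg 8: left by d3 = 5/4 → (-67/2, -49/4)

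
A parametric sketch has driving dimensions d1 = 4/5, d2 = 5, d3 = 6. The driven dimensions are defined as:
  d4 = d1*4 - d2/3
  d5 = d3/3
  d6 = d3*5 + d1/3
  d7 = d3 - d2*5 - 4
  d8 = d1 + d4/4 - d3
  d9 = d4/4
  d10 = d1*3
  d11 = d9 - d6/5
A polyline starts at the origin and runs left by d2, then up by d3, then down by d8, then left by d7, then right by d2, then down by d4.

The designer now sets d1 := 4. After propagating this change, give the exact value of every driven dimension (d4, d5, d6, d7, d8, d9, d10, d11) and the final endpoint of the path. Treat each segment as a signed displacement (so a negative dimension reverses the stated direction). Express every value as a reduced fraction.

d4 = 43/3
d5 = 2
d6 = 94/3
d7 = -23
d8 = 19/12
d9 = 43/12
d10 = 12
d11 = -161/60
endpoint = (23, -119/12)

Apply edit: d1 := 4
  d4 = d1*4 - d2/3 = 43/3
  d5 = d3/3 = 2
  d6 = d3*5 + d1/3 = 94/3
  d7 = d3 - d2*5 - 4 = -23
  d8 = d1 + d4/4 - d3 = 19/12
  d9 = d4/4 = 43/12
  d10 = d1*3 = 12
  d11 = d9 - d6/5 = -161/60
Walk from origin (0, 0):
  seg 1: left by d2 = 5 → (-5, 0)
  seg 2: up by d3 = 6 → (-5, 6)
  seg 3: down by d8 = 19/12 → (-5, 53/12)
  seg 4: left by d7 = -23 → (18, 53/12)
  seg 5: right by d2 = 5 → (23, 53/12)
  seg 6: down by d4 = 43/3 → (23, -119/12)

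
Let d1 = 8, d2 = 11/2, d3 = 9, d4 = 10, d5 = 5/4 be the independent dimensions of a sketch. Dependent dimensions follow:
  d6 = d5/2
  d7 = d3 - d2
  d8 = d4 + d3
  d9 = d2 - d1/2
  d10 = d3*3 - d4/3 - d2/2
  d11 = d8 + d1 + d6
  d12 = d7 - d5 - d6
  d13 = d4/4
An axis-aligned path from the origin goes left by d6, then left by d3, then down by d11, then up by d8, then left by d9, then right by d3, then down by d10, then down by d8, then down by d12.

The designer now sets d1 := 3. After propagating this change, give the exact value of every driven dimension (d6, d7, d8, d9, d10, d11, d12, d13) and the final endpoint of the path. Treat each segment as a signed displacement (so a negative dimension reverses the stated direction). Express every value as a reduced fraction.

d6 = 5/8
d7 = 7/2
d8 = 19
d9 = 4
d10 = 251/12
d11 = 181/8
d12 = 13/8
d13 = 5/2
endpoint = (-37/8, -271/6)

Apply edit: d1 := 3
  d6 = d5/2 = 5/8
  d7 = d3 - d2 = 7/2
  d8 = d4 + d3 = 19
  d9 = d2 - d1/2 = 4
  d10 = d3*3 - d4/3 - d2/2 = 251/12
  d11 = d8 + d1 + d6 = 181/8
  d12 = d7 - d5 - d6 = 13/8
  d13 = d4/4 = 5/2
Walk from origin (0, 0):
  seg 1: left by d6 = 5/8 → (-5/8, 0)
  seg 2: left by d3 = 9 → (-77/8, 0)
  seg 3: down by d11 = 181/8 → (-77/8, -181/8)
  seg 4: up by d8 = 19 → (-77/8, -29/8)
  seg 5: left by d9 = 4 → (-109/8, -29/8)
  seg 6: right by d3 = 9 → (-37/8, -29/8)
  seg 7: down by d10 = 251/12 → (-37/8, -589/24)
  seg 8: down by d8 = 19 → (-37/8, -1045/24)
  seg 9: down by d12 = 13/8 → (-37/8, -271/6)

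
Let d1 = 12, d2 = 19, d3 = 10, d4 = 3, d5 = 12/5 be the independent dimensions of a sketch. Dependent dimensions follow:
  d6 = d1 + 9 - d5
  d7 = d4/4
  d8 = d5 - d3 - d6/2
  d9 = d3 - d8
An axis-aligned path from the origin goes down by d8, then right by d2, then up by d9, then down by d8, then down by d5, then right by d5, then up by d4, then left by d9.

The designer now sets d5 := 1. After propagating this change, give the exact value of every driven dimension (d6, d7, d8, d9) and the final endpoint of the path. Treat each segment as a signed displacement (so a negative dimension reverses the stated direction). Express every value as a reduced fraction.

d6 = 20
d7 = 3/4
d8 = -19
d9 = 29
endpoint = (-9, 69)

Apply edit: d5 := 1
  d6 = d1 + 9 - d5 = 20
  d7 = d4/4 = 3/4
  d8 = d5 - d3 - d6/2 = -19
  d9 = d3 - d8 = 29
Walk from origin (0, 0):
  seg 1: down by d8 = -19 → (0, 19)
  seg 2: right by d2 = 19 → (19, 19)
  seg 3: up by d9 = 29 → (19, 48)
  seg 4: down by d8 = -19 → (19, 67)
  seg 5: down by d5 = 1 → (19, 66)
  seg 6: right by d5 = 1 → (20, 66)
  seg 7: up by d4 = 3 → (20, 69)
  seg 8: left by d9 = 29 → (-9, 69)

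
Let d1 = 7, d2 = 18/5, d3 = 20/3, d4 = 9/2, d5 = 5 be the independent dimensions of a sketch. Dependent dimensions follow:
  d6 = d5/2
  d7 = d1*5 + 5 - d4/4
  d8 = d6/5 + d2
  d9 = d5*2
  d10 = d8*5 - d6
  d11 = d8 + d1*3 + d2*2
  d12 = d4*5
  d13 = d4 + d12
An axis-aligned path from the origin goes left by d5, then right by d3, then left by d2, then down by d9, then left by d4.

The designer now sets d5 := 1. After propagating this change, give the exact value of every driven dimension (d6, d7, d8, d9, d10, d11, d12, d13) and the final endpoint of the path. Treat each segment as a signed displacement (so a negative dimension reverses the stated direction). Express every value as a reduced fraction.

d6 = 1/2
d7 = 311/8
d8 = 37/10
d9 = 2
d10 = 18
d11 = 319/10
d12 = 45/2
d13 = 27
endpoint = (-73/30, -2)

Apply edit: d5 := 1
  d6 = d5/2 = 1/2
  d7 = d1*5 + 5 - d4/4 = 311/8
  d8 = d6/5 + d2 = 37/10
  d9 = d5*2 = 2
  d10 = d8*5 - d6 = 18
  d11 = d8 + d1*3 + d2*2 = 319/10
  d12 = d4*5 = 45/2
  d13 = d4 + d12 = 27
Walk from origin (0, 0):
  seg 1: left by d5 = 1 → (-1, 0)
  seg 2: right by d3 = 20/3 → (17/3, 0)
  seg 3: left by d2 = 18/5 → (31/15, 0)
  seg 4: down by d9 = 2 → (31/15, -2)
  seg 5: left by d4 = 9/2 → (-73/30, -2)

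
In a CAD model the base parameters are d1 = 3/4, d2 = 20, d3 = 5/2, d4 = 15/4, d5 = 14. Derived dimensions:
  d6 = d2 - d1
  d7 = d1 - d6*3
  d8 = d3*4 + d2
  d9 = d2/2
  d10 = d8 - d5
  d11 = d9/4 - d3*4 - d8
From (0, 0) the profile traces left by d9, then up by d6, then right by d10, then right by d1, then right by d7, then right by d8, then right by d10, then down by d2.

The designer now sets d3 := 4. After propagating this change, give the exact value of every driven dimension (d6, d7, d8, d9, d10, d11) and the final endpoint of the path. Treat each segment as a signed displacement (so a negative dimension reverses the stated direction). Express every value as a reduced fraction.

d6 = 77/4
d7 = -57
d8 = 36
d9 = 10
d10 = 22
d11 = -99/2
endpoint = (55/4, -3/4)

Apply edit: d3 := 4
  d6 = d2 - d1 = 77/4
  d7 = d1 - d6*3 = -57
  d8 = d3*4 + d2 = 36
  d9 = d2/2 = 10
  d10 = d8 - d5 = 22
  d11 = d9/4 - d3*4 - d8 = -99/2
Walk from origin (0, 0):
  seg 1: left by d9 = 10 → (-10, 0)
  seg 2: up by d6 = 77/4 → (-10, 77/4)
  seg 3: right by d10 = 22 → (12, 77/4)
  seg 4: right by d1 = 3/4 → (51/4, 77/4)
  seg 5: right by d7 = -57 → (-177/4, 77/4)
  seg 6: right by d8 = 36 → (-33/4, 77/4)
  seg 7: right by d10 = 22 → (55/4, 77/4)
  seg 8: down by d2 = 20 → (55/4, -3/4)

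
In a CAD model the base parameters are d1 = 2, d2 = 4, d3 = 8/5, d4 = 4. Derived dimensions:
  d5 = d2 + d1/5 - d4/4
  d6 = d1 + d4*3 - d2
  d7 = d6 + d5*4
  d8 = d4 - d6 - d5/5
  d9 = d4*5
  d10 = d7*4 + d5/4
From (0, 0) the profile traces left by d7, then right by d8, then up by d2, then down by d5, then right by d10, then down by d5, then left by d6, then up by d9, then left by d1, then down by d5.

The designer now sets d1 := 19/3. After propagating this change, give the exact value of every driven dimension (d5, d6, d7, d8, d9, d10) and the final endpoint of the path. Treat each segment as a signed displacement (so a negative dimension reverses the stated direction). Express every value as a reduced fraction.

d5 = 64/15
d6 = 43/3
d7 = 157/5
d8 = -839/75
d9 = 20
d10 = 380/3
endpoint = (4756/75, 56/5)

Apply edit: d1 := 19/3
  d5 = d2 + d1/5 - d4/4 = 64/15
  d6 = d1 + d4*3 - d2 = 43/3
  d7 = d6 + d5*4 = 157/5
  d8 = d4 - d6 - d5/5 = -839/75
  d9 = d4*5 = 20
  d10 = d7*4 + d5/4 = 380/3
Walk from origin (0, 0):
  seg 1: left by d7 = 157/5 → (-157/5, 0)
  seg 2: right by d8 = -839/75 → (-3194/75, 0)
  seg 3: up by d2 = 4 → (-3194/75, 4)
  seg 4: down by d5 = 64/15 → (-3194/75, -4/15)
  seg 5: right by d10 = 380/3 → (2102/25, -4/15)
  seg 6: down by d5 = 64/15 → (2102/25, -68/15)
  seg 7: left by d6 = 43/3 → (5231/75, -68/15)
  seg 8: up by d9 = 20 → (5231/75, 232/15)
  seg 9: left by d1 = 19/3 → (4756/75, 232/15)
  seg 10: down by d5 = 64/15 → (4756/75, 56/5)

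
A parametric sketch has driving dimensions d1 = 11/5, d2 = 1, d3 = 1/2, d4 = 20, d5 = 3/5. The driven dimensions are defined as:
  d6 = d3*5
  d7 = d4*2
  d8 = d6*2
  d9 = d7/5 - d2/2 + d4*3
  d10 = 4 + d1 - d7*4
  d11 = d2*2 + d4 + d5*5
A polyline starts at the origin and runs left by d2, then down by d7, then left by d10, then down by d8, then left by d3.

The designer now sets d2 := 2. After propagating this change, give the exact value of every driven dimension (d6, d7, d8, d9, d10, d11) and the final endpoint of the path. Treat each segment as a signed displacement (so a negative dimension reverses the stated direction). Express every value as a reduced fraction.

Apply edit: d2 := 2
  d6 = d3*5 = 5/2
  d7 = d4*2 = 40
  d8 = d6*2 = 5
  d9 = d7/5 - d2/2 + d4*3 = 67
  d10 = 4 + d1 - d7*4 = -769/5
  d11 = d2*2 + d4 + d5*5 = 27
Walk from origin (0, 0):
  seg 1: left by d2 = 2 → (-2, 0)
  seg 2: down by d7 = 40 → (-2, -40)
  seg 3: left by d10 = -769/5 → (759/5, -40)
  seg 4: down by d8 = 5 → (759/5, -45)
  seg 5: left by d3 = 1/2 → (1513/10, -45)

d6 = 5/2
d7 = 40
d8 = 5
d9 = 67
d10 = -769/5
d11 = 27
endpoint = (1513/10, -45)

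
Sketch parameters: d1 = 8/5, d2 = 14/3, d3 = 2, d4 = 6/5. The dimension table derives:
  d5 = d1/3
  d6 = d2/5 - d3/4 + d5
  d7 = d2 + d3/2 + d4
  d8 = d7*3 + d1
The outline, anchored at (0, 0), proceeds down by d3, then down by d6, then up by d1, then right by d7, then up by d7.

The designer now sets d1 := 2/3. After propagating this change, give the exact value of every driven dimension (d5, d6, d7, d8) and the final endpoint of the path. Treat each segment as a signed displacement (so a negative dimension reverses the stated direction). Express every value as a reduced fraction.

d5 = 2/9
d6 = 59/90
d7 = 103/15
d8 = 319/15
endpoint = (103/15, 439/90)

Apply edit: d1 := 2/3
  d5 = d1/3 = 2/9
  d6 = d2/5 - d3/4 + d5 = 59/90
  d7 = d2 + d3/2 + d4 = 103/15
  d8 = d7*3 + d1 = 319/15
Walk from origin (0, 0):
  seg 1: down by d3 = 2 → (0, -2)
  seg 2: down by d6 = 59/90 → (0, -239/90)
  seg 3: up by d1 = 2/3 → (0, -179/90)
  seg 4: right by d7 = 103/15 → (103/15, -179/90)
  seg 5: up by d7 = 103/15 → (103/15, 439/90)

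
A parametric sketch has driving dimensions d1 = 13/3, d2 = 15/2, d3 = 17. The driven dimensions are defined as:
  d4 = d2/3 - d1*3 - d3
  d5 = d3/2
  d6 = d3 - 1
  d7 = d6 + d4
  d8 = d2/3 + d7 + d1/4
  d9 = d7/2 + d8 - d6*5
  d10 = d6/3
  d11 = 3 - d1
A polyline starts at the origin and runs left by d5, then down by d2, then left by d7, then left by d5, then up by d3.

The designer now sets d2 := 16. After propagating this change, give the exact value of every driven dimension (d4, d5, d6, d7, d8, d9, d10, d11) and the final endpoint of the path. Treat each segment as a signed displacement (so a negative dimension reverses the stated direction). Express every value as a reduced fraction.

Apply edit: d2 := 16
  d4 = d2/3 - d1*3 - d3 = -74/3
  d5 = d3/2 = 17/2
  d6 = d3 - 1 = 16
  d7 = d6 + d4 = -26/3
  d8 = d2/3 + d7 + d1/4 = -9/4
  d9 = d7/2 + d8 - d6*5 = -1039/12
  d10 = d6/3 = 16/3
  d11 = 3 - d1 = -4/3
Walk from origin (0, 0):
  seg 1: left by d5 = 17/2 → (-17/2, 0)
  seg 2: down by d2 = 16 → (-17/2, -16)
  seg 3: left by d7 = -26/3 → (1/6, -16)
  seg 4: left by d5 = 17/2 → (-25/3, -16)
  seg 5: up by d3 = 17 → (-25/3, 1)

d4 = -74/3
d5 = 17/2
d6 = 16
d7 = -26/3
d8 = -9/4
d9 = -1039/12
d10 = 16/3
d11 = -4/3
endpoint = (-25/3, 1)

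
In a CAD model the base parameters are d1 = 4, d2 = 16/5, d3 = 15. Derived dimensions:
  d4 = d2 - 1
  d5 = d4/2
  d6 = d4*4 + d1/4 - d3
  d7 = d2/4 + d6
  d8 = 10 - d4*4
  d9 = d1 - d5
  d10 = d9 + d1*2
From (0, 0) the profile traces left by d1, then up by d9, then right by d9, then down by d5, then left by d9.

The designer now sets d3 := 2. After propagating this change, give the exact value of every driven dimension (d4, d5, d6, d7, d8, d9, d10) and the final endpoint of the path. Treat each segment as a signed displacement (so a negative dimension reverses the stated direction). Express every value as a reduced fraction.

d4 = 11/5
d5 = 11/10
d6 = 39/5
d7 = 43/5
d8 = 6/5
d9 = 29/10
d10 = 109/10
endpoint = (-4, 9/5)

Apply edit: d3 := 2
  d4 = d2 - 1 = 11/5
  d5 = d4/2 = 11/10
  d6 = d4*4 + d1/4 - d3 = 39/5
  d7 = d2/4 + d6 = 43/5
  d8 = 10 - d4*4 = 6/5
  d9 = d1 - d5 = 29/10
  d10 = d9 + d1*2 = 109/10
Walk from origin (0, 0):
  seg 1: left by d1 = 4 → (-4, 0)
  seg 2: up by d9 = 29/10 → (-4, 29/10)
  seg 3: right by d9 = 29/10 → (-11/10, 29/10)
  seg 4: down by d5 = 11/10 → (-11/10, 9/5)
  seg 5: left by d9 = 29/10 → (-4, 9/5)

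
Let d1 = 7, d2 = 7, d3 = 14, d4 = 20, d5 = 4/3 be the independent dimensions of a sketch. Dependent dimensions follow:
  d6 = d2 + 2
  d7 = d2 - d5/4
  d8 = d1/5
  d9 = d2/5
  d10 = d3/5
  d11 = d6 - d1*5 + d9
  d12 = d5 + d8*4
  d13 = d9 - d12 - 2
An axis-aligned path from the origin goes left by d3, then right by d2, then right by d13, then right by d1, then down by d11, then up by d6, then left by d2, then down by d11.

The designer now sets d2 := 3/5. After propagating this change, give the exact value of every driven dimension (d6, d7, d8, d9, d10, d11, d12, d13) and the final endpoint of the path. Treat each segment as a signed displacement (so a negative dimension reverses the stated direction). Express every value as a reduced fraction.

Apply edit: d2 := 3/5
  d6 = d2 + 2 = 13/5
  d7 = d2 - d5/4 = 4/15
  d8 = d1/5 = 7/5
  d9 = d2/5 = 3/25
  d10 = d3/5 = 14/5
  d11 = d6 - d1*5 + d9 = -807/25
  d12 = d5 + d8*4 = 104/15
  d13 = d9 - d12 - 2 = -661/75
Walk from origin (0, 0):
  seg 1: left by d3 = 14 → (-14, 0)
  seg 2: right by d2 = 3/5 → (-67/5, 0)
  seg 3: right by d13 = -661/75 → (-1666/75, 0)
  seg 4: right by d1 = 7 → (-1141/75, 0)
  seg 5: down by d11 = -807/25 → (-1141/75, 807/25)
  seg 6: up by d6 = 13/5 → (-1141/75, 872/25)
  seg 7: left by d2 = 3/5 → (-1186/75, 872/25)
  seg 8: down by d11 = -807/25 → (-1186/75, 1679/25)

d6 = 13/5
d7 = 4/15
d8 = 7/5
d9 = 3/25
d10 = 14/5
d11 = -807/25
d12 = 104/15
d13 = -661/75
endpoint = (-1186/75, 1679/25)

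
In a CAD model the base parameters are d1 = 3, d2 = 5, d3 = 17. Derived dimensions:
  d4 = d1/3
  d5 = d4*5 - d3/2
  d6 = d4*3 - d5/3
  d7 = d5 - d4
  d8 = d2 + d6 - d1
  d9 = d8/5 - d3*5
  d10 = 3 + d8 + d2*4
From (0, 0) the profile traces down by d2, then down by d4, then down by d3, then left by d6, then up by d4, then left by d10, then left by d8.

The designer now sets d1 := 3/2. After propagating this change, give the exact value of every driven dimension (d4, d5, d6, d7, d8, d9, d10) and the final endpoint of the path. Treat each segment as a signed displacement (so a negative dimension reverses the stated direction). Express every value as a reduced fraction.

Apply edit: d1 := 3/2
  d4 = d1/3 = 1/2
  d5 = d4*5 - d3/2 = -6
  d6 = d4*3 - d5/3 = 7/2
  d7 = d5 - d4 = -13/2
  d8 = d2 + d6 - d1 = 7
  d9 = d8/5 - d3*5 = -418/5
  d10 = 3 + d8 + d2*4 = 30
Walk from origin (0, 0):
  seg 1: down by d2 = 5 → (0, -5)
  seg 2: down by d4 = 1/2 → (0, -11/2)
  seg 3: down by d3 = 17 → (0, -45/2)
  seg 4: left by d6 = 7/2 → (-7/2, -45/2)
  seg 5: up by d4 = 1/2 → (-7/2, -22)
  seg 6: left by d10 = 30 → (-67/2, -22)
  seg 7: left by d8 = 7 → (-81/2, -22)

d4 = 1/2
d5 = -6
d6 = 7/2
d7 = -13/2
d8 = 7
d9 = -418/5
d10 = 30
endpoint = (-81/2, -22)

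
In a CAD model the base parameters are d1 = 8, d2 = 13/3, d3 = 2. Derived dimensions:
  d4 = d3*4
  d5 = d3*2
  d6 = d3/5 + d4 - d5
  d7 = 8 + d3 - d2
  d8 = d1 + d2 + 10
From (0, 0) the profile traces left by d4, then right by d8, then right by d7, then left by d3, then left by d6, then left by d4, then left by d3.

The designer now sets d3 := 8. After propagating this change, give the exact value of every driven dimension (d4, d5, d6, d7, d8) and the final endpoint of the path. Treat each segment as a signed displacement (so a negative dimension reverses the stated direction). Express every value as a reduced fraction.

Apply edit: d3 := 8
  d4 = d3*4 = 32
  d5 = d3*2 = 16
  d6 = d3/5 + d4 - d5 = 88/5
  d7 = 8 + d3 - d2 = 35/3
  d8 = d1 + d2 + 10 = 67/3
Walk from origin (0, 0):
  seg 1: left by d4 = 32 → (-32, 0)
  seg 2: right by d8 = 67/3 → (-29/3, 0)
  seg 3: right by d7 = 35/3 → (2, 0)
  seg 4: left by d3 = 8 → (-6, 0)
  seg 5: left by d6 = 88/5 → (-118/5, 0)
  seg 6: left by d4 = 32 → (-278/5, 0)
  seg 7: left by d3 = 8 → (-318/5, 0)

d4 = 32
d5 = 16
d6 = 88/5
d7 = 35/3
d8 = 67/3
endpoint = (-318/5, 0)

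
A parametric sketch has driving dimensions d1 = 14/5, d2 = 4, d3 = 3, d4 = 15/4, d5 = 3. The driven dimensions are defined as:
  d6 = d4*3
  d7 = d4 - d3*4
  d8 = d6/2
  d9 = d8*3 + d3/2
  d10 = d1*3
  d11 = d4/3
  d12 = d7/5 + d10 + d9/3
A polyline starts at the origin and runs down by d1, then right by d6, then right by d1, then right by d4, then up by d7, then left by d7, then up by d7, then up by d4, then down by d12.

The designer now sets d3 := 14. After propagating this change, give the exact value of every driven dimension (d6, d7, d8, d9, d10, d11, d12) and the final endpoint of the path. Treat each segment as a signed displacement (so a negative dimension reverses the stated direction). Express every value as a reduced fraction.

Apply edit: d3 := 14
  d6 = d4*3 = 45/4
  d7 = d4 - d3*4 = -209/4
  d8 = d6/2 = 45/8
  d9 = d8*3 + d3/2 = 191/8
  d10 = d1*3 = 42/5
  d11 = d4/3 = 5/4
  d12 = d7/5 + d10 + d9/3 = 709/120
Walk from origin (0, 0):
  seg 1: down by d1 = 14/5 → (0, -14/5)
  seg 2: right by d6 = 45/4 → (45/4, -14/5)
  seg 3: right by d1 = 14/5 → (281/20, -14/5)
  seg 4: right by d4 = 15/4 → (89/5, -14/5)
  seg 5: up by d7 = -209/4 → (89/5, -1101/20)
  seg 6: left by d7 = -209/4 → (1401/20, -1101/20)
  seg 7: up by d7 = -209/4 → (1401/20, -1073/10)
  seg 8: up by d4 = 15/4 → (1401/20, -2071/20)
  seg 9: down by d12 = 709/120 → (1401/20, -2627/24)

d6 = 45/4
d7 = -209/4
d8 = 45/8
d9 = 191/8
d10 = 42/5
d11 = 5/4
d12 = 709/120
endpoint = (1401/20, -2627/24)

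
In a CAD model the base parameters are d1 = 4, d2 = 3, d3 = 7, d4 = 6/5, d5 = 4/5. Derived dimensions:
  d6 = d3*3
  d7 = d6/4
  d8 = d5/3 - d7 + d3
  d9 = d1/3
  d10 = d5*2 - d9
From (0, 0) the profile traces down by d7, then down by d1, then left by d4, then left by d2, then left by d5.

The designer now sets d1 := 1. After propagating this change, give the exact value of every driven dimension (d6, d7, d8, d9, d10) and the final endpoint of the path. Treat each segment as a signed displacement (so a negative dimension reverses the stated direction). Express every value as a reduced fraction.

d6 = 21
d7 = 21/4
d8 = 121/60
d9 = 1/3
d10 = 19/15
endpoint = (-5, -25/4)

Apply edit: d1 := 1
  d6 = d3*3 = 21
  d7 = d6/4 = 21/4
  d8 = d5/3 - d7 + d3 = 121/60
  d9 = d1/3 = 1/3
  d10 = d5*2 - d9 = 19/15
Walk from origin (0, 0):
  seg 1: down by d7 = 21/4 → (0, -21/4)
  seg 2: down by d1 = 1 → (0, -25/4)
  seg 3: left by d4 = 6/5 → (-6/5, -25/4)
  seg 4: left by d2 = 3 → (-21/5, -25/4)
  seg 5: left by d5 = 4/5 → (-5, -25/4)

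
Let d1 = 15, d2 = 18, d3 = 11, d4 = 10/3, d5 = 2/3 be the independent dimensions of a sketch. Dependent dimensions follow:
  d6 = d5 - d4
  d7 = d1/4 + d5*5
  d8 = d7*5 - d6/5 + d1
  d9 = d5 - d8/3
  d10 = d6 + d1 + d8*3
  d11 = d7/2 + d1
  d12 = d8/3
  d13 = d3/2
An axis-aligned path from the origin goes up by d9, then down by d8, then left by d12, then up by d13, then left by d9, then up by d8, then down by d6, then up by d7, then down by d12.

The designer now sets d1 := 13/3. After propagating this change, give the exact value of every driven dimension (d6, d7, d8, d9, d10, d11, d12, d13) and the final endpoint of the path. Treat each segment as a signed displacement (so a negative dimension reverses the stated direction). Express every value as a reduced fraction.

d6 = -8/3
d7 = 53/12
d8 = 539/20
d9 = -499/60
d10 = 4951/60
d11 = 157/24
d12 = 539/60
d13 = 11/2
endpoint = (-2/3, -283/60)

Apply edit: d1 := 13/3
  d6 = d5 - d4 = -8/3
  d7 = d1/4 + d5*5 = 53/12
  d8 = d7*5 - d6/5 + d1 = 539/20
  d9 = d5 - d8/3 = -499/60
  d10 = d6 + d1 + d8*3 = 4951/60
  d11 = d7/2 + d1 = 157/24
  d12 = d8/3 = 539/60
  d13 = d3/2 = 11/2
Walk from origin (0, 0):
  seg 1: up by d9 = -499/60 → (0, -499/60)
  seg 2: down by d8 = 539/20 → (0, -529/15)
  seg 3: left by d12 = 539/60 → (-539/60, -529/15)
  seg 4: up by d13 = 11/2 → (-539/60, -893/30)
  seg 5: left by d9 = -499/60 → (-2/3, -893/30)
  seg 6: up by d8 = 539/20 → (-2/3, -169/60)
  seg 7: down by d6 = -8/3 → (-2/3, -3/20)
  seg 8: up by d7 = 53/12 → (-2/3, 64/15)
  seg 9: down by d12 = 539/60 → (-2/3, -283/60)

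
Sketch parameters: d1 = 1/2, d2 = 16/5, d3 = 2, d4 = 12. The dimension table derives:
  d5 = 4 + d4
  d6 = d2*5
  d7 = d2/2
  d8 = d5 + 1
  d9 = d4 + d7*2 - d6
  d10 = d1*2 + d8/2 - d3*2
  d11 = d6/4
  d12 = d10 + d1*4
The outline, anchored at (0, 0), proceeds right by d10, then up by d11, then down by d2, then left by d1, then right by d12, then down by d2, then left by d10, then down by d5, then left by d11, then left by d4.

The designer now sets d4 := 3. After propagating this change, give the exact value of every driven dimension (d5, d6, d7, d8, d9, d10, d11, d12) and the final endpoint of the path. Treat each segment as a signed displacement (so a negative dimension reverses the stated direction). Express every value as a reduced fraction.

d5 = 7
d6 = 16
d7 = 8/5
d8 = 8
d9 = -49/5
d10 = 1
d11 = 4
d12 = 3
endpoint = (-9/2, -47/5)

Apply edit: d4 := 3
  d5 = 4 + d4 = 7
  d6 = d2*5 = 16
  d7 = d2/2 = 8/5
  d8 = d5 + 1 = 8
  d9 = d4 + d7*2 - d6 = -49/5
  d10 = d1*2 + d8/2 - d3*2 = 1
  d11 = d6/4 = 4
  d12 = d10 + d1*4 = 3
Walk from origin (0, 0):
  seg 1: right by d10 = 1 → (1, 0)
  seg 2: up by d11 = 4 → (1, 4)
  seg 3: down by d2 = 16/5 → (1, 4/5)
  seg 4: left by d1 = 1/2 → (1/2, 4/5)
  seg 5: right by d12 = 3 → (7/2, 4/5)
  seg 6: down by d2 = 16/5 → (7/2, -12/5)
  seg 7: left by d10 = 1 → (5/2, -12/5)
  seg 8: down by d5 = 7 → (5/2, -47/5)
  seg 9: left by d11 = 4 → (-3/2, -47/5)
  seg 10: left by d4 = 3 → (-9/2, -47/5)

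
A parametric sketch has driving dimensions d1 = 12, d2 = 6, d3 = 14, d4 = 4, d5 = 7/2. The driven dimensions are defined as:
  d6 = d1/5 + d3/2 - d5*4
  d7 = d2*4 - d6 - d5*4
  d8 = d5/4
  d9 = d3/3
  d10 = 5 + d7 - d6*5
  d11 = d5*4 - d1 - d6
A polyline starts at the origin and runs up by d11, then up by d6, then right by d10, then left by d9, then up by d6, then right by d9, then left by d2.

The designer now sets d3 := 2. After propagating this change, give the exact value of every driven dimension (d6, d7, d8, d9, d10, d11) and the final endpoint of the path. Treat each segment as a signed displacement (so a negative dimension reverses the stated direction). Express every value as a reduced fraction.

d6 = -53/5
d7 = 103/5
d8 = 7/8
d9 = 2/3
d10 = 393/5
d11 = 63/5
endpoint = (363/5, -43/5)

Apply edit: d3 := 2
  d6 = d1/5 + d3/2 - d5*4 = -53/5
  d7 = d2*4 - d6 - d5*4 = 103/5
  d8 = d5/4 = 7/8
  d9 = d3/3 = 2/3
  d10 = 5 + d7 - d6*5 = 393/5
  d11 = d5*4 - d1 - d6 = 63/5
Walk from origin (0, 0):
  seg 1: up by d11 = 63/5 → (0, 63/5)
  seg 2: up by d6 = -53/5 → (0, 2)
  seg 3: right by d10 = 393/5 → (393/5, 2)
  seg 4: left by d9 = 2/3 → (1169/15, 2)
  seg 5: up by d6 = -53/5 → (1169/15, -43/5)
  seg 6: right by d9 = 2/3 → (393/5, -43/5)
  seg 7: left by d2 = 6 → (363/5, -43/5)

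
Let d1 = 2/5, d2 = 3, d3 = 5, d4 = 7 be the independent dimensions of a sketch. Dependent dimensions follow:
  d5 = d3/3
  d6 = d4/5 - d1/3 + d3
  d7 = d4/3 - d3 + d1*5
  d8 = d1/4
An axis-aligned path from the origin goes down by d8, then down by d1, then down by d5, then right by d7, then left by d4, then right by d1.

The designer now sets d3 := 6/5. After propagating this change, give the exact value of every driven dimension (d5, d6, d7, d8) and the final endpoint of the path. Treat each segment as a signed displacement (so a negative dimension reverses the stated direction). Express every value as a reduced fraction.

Apply edit: d3 := 6/5
  d5 = d3/3 = 2/5
  d6 = d4/5 - d1/3 + d3 = 37/15
  d7 = d4/3 - d3 + d1*5 = 47/15
  d8 = d1/4 = 1/10
Walk from origin (0, 0):
  seg 1: down by d8 = 1/10 → (0, -1/10)
  seg 2: down by d1 = 2/5 → (0, -1/2)
  seg 3: down by d5 = 2/5 → (0, -9/10)
  seg 4: right by d7 = 47/15 → (47/15, -9/10)
  seg 5: left by d4 = 7 → (-58/15, -9/10)
  seg 6: right by d1 = 2/5 → (-52/15, -9/10)

d5 = 2/5
d6 = 37/15
d7 = 47/15
d8 = 1/10
endpoint = (-52/15, -9/10)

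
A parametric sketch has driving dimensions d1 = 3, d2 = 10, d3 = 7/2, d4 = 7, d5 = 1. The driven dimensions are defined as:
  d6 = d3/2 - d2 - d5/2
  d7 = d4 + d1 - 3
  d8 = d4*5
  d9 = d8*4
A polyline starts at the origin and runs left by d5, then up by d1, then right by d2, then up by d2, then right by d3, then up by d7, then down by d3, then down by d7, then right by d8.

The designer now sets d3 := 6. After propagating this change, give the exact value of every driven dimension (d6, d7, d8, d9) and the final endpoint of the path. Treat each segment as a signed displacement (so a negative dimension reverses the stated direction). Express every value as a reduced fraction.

d6 = -15/2
d7 = 7
d8 = 35
d9 = 140
endpoint = (50, 7)

Apply edit: d3 := 6
  d6 = d3/2 - d2 - d5/2 = -15/2
  d7 = d4 + d1 - 3 = 7
  d8 = d4*5 = 35
  d9 = d8*4 = 140
Walk from origin (0, 0):
  seg 1: left by d5 = 1 → (-1, 0)
  seg 2: up by d1 = 3 → (-1, 3)
  seg 3: right by d2 = 10 → (9, 3)
  seg 4: up by d2 = 10 → (9, 13)
  seg 5: right by d3 = 6 → (15, 13)
  seg 6: up by d7 = 7 → (15, 20)
  seg 7: down by d3 = 6 → (15, 14)
  seg 8: down by d7 = 7 → (15, 7)
  seg 9: right by d8 = 35 → (50, 7)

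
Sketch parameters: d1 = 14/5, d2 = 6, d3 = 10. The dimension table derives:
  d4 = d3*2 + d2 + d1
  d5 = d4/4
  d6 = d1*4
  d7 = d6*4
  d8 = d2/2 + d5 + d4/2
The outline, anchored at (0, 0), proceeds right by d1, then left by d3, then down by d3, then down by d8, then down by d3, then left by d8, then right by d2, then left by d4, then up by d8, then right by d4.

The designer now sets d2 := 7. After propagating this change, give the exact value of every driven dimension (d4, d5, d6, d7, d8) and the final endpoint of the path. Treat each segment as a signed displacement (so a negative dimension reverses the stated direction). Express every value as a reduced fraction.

d4 = 149/5
d5 = 149/20
d6 = 56/5
d7 = 224/5
d8 = 517/20
endpoint = (-521/20, -20)

Apply edit: d2 := 7
  d4 = d3*2 + d2 + d1 = 149/5
  d5 = d4/4 = 149/20
  d6 = d1*4 = 56/5
  d7 = d6*4 = 224/5
  d8 = d2/2 + d5 + d4/2 = 517/20
Walk from origin (0, 0):
  seg 1: right by d1 = 14/5 → (14/5, 0)
  seg 2: left by d3 = 10 → (-36/5, 0)
  seg 3: down by d3 = 10 → (-36/5, -10)
  seg 4: down by d8 = 517/20 → (-36/5, -717/20)
  seg 5: down by d3 = 10 → (-36/5, -917/20)
  seg 6: left by d8 = 517/20 → (-661/20, -917/20)
  seg 7: right by d2 = 7 → (-521/20, -917/20)
  seg 8: left by d4 = 149/5 → (-1117/20, -917/20)
  seg 9: up by d8 = 517/20 → (-1117/20, -20)
  seg 10: right by d4 = 149/5 → (-521/20, -20)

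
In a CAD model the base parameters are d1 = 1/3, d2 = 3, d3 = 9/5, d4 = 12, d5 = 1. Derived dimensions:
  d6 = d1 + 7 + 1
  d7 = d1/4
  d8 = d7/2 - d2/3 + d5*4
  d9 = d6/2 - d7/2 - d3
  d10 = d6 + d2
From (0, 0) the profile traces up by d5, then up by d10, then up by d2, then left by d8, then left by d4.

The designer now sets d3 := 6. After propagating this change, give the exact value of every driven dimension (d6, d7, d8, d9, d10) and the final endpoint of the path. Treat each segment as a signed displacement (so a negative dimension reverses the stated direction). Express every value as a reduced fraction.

d6 = 25/3
d7 = 1/12
d8 = 73/24
d9 = -15/8
d10 = 34/3
endpoint = (-361/24, 46/3)

Apply edit: d3 := 6
  d6 = d1 + 7 + 1 = 25/3
  d7 = d1/4 = 1/12
  d8 = d7/2 - d2/3 + d5*4 = 73/24
  d9 = d6/2 - d7/2 - d3 = -15/8
  d10 = d6 + d2 = 34/3
Walk from origin (0, 0):
  seg 1: up by d5 = 1 → (0, 1)
  seg 2: up by d10 = 34/3 → (0, 37/3)
  seg 3: up by d2 = 3 → (0, 46/3)
  seg 4: left by d8 = 73/24 → (-73/24, 46/3)
  seg 5: left by d4 = 12 → (-361/24, 46/3)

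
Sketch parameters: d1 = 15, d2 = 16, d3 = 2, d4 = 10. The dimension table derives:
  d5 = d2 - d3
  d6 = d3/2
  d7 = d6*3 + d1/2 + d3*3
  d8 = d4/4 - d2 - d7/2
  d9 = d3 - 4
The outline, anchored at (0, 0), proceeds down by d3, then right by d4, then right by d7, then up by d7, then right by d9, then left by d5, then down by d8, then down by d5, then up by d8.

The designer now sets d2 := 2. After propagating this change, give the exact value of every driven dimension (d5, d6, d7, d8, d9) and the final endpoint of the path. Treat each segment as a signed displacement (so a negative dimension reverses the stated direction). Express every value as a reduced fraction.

Apply edit: d2 := 2
  d5 = d2 - d3 = 0
  d6 = d3/2 = 1
  d7 = d6*3 + d1/2 + d3*3 = 33/2
  d8 = d4/4 - d2 - d7/2 = -31/4
  d9 = d3 - 4 = -2
Walk from origin (0, 0):
  seg 1: down by d3 = 2 → (0, -2)
  seg 2: right by d4 = 10 → (10, -2)
  seg 3: right by d7 = 33/2 → (53/2, -2)
  seg 4: up by d7 = 33/2 → (53/2, 29/2)
  seg 5: right by d9 = -2 → (49/2, 29/2)
  seg 6: left by d5 = 0 → (49/2, 29/2)
  seg 7: down by d8 = -31/4 → (49/2, 89/4)
  seg 8: down by d5 = 0 → (49/2, 89/4)
  seg 9: up by d8 = -31/4 → (49/2, 29/2)

d5 = 0
d6 = 1
d7 = 33/2
d8 = -31/4
d9 = -2
endpoint = (49/2, 29/2)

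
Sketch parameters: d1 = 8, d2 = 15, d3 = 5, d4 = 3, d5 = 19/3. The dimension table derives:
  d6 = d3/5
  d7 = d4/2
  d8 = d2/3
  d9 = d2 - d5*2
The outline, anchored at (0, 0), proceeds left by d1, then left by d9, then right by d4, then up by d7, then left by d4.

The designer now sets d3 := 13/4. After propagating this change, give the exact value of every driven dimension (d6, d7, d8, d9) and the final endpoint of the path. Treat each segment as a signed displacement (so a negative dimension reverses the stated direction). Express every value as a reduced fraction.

d6 = 13/20
d7 = 3/2
d8 = 5
d9 = 7/3
endpoint = (-31/3, 3/2)

Apply edit: d3 := 13/4
  d6 = d3/5 = 13/20
  d7 = d4/2 = 3/2
  d8 = d2/3 = 5
  d9 = d2 - d5*2 = 7/3
Walk from origin (0, 0):
  seg 1: left by d1 = 8 → (-8, 0)
  seg 2: left by d9 = 7/3 → (-31/3, 0)
  seg 3: right by d4 = 3 → (-22/3, 0)
  seg 4: up by d7 = 3/2 → (-22/3, 3/2)
  seg 5: left by d4 = 3 → (-31/3, 3/2)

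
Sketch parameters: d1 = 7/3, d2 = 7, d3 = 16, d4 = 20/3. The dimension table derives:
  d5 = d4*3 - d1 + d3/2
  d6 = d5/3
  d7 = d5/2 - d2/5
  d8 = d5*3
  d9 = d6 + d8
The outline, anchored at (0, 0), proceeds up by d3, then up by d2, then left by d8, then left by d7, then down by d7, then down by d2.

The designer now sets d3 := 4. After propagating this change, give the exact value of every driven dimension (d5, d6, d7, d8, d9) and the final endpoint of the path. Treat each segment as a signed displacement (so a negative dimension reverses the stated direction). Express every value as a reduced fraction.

Apply edit: d3 := 4
  d5 = d4*3 - d1 + d3/2 = 59/3
  d6 = d5/3 = 59/9
  d7 = d5/2 - d2/5 = 253/30
  d8 = d5*3 = 59
  d9 = d6 + d8 = 590/9
Walk from origin (0, 0):
  seg 1: up by d3 = 4 → (0, 4)
  seg 2: up by d2 = 7 → (0, 11)
  seg 3: left by d8 = 59 → (-59, 11)
  seg 4: left by d7 = 253/30 → (-2023/30, 11)
  seg 5: down by d7 = 253/30 → (-2023/30, 77/30)
  seg 6: down by d2 = 7 → (-2023/30, -133/30)

d5 = 59/3
d6 = 59/9
d7 = 253/30
d8 = 59
d9 = 590/9
endpoint = (-2023/30, -133/30)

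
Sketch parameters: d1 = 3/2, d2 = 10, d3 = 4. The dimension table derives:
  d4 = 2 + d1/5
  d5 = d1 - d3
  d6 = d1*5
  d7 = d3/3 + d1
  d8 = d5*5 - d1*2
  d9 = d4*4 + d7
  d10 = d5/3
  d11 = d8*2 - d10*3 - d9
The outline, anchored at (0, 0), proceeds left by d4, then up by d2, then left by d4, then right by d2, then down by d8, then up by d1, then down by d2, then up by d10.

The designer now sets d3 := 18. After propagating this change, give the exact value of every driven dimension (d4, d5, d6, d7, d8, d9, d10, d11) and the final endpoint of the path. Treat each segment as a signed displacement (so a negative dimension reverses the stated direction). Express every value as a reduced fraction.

d4 = 23/10
d5 = -33/2
d6 = 15/2
d7 = 15/2
d8 = -171/2
d9 = 167/10
d10 = -11/2
d11 = -856/5
endpoint = (27/5, 163/2)

Apply edit: d3 := 18
  d4 = 2 + d1/5 = 23/10
  d5 = d1 - d3 = -33/2
  d6 = d1*5 = 15/2
  d7 = d3/3 + d1 = 15/2
  d8 = d5*5 - d1*2 = -171/2
  d9 = d4*4 + d7 = 167/10
  d10 = d5/3 = -11/2
  d11 = d8*2 - d10*3 - d9 = -856/5
Walk from origin (0, 0):
  seg 1: left by d4 = 23/10 → (-23/10, 0)
  seg 2: up by d2 = 10 → (-23/10, 10)
  seg 3: left by d4 = 23/10 → (-23/5, 10)
  seg 4: right by d2 = 10 → (27/5, 10)
  seg 5: down by d8 = -171/2 → (27/5, 191/2)
  seg 6: up by d1 = 3/2 → (27/5, 97)
  seg 7: down by d2 = 10 → (27/5, 87)
  seg 8: up by d10 = -11/2 → (27/5, 163/2)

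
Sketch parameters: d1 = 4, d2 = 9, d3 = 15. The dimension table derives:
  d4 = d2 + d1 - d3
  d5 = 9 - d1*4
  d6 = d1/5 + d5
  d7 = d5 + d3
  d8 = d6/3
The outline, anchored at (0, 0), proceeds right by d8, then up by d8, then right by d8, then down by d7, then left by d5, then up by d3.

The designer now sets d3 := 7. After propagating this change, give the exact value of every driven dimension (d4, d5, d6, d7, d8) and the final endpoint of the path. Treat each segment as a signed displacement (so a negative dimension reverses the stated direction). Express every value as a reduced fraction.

Apply edit: d3 := 7
  d4 = d2 + d1 - d3 = 6
  d5 = 9 - d1*4 = -7
  d6 = d1/5 + d5 = -31/5
  d7 = d5 + d3 = 0
  d8 = d6/3 = -31/15
Walk from origin (0, 0):
  seg 1: right by d8 = -31/15 → (-31/15, 0)
  seg 2: up by d8 = -31/15 → (-31/15, -31/15)
  seg 3: right by d8 = -31/15 → (-62/15, -31/15)
  seg 4: down by d7 = 0 → (-62/15, -31/15)
  seg 5: left by d5 = -7 → (43/15, -31/15)
  seg 6: up by d3 = 7 → (43/15, 74/15)

d4 = 6
d5 = -7
d6 = -31/5
d7 = 0
d8 = -31/15
endpoint = (43/15, 74/15)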